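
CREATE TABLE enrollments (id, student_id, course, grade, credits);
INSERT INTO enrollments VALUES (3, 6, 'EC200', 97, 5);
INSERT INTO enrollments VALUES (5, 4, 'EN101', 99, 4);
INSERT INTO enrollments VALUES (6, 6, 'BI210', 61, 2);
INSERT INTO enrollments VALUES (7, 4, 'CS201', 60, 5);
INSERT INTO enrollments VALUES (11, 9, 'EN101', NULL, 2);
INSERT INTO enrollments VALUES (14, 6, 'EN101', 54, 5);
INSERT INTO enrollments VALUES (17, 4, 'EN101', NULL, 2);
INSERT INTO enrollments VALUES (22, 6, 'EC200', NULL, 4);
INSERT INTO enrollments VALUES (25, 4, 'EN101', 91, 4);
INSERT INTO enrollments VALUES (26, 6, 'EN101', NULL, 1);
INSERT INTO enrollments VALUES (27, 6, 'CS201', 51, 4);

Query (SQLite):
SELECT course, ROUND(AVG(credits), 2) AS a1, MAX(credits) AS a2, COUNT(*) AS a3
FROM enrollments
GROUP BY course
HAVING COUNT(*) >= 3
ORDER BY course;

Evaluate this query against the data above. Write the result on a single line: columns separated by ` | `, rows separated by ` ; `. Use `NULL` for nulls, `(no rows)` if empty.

Group enrollments by course.
Per group compute: ROUND(AVG(credits), 2), MAX(credits), COUNT(*).
HAVING: drop groups with fewer than 3 rows.
  BI210: ids {6} → ROUND(AVG(credits), 2)=2, MAX(credits)=2, COUNT(*)=1
  CS201: ids {7, 27} → ROUND(AVG(credits), 2)=4.5, MAX(credits)=5, COUNT(*)=2
  EC200: ids {3, 22} → ROUND(AVG(credits), 2)=4.5, MAX(credits)=5, COUNT(*)=2
  EN101: ids {5, 11, 14, 17, 25, 26} → ROUND(AVG(credits), 2)=3, MAX(credits)=5, COUNT(*)=6

EN101 | 3 | 5 | 6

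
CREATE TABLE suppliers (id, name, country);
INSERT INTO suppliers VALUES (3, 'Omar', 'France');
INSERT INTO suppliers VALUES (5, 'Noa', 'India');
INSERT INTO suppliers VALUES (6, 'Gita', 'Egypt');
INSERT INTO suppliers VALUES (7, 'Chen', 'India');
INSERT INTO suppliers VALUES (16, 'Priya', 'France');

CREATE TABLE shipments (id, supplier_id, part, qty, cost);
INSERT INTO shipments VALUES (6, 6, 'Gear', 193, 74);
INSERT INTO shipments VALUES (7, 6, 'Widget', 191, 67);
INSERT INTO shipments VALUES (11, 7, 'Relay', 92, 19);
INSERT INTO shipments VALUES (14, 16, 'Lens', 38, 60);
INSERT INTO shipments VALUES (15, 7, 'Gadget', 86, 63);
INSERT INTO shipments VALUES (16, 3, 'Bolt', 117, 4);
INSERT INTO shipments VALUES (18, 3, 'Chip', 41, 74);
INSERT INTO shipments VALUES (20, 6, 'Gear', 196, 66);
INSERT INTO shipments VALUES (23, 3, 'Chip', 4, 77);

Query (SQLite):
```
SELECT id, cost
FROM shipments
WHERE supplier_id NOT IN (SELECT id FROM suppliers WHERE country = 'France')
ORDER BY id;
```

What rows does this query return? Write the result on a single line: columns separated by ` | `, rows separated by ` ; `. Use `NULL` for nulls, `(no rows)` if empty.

6 | 74 ; 7 | 67 ; 11 | 19 ; 15 | 63 ; 20 | 66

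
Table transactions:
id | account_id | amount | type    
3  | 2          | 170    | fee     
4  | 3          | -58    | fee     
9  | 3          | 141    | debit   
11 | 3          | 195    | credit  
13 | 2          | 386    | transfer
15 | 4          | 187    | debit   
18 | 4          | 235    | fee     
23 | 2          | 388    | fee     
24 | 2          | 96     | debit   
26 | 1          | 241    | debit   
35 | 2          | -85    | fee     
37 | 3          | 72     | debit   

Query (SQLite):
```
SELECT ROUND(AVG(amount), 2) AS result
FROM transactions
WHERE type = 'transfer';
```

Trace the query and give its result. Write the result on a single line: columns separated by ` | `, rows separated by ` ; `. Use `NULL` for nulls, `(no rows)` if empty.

386

Rows where type='transfer' → amount values: [386].
AVG = 386 / 1 (rounded to 2 dp).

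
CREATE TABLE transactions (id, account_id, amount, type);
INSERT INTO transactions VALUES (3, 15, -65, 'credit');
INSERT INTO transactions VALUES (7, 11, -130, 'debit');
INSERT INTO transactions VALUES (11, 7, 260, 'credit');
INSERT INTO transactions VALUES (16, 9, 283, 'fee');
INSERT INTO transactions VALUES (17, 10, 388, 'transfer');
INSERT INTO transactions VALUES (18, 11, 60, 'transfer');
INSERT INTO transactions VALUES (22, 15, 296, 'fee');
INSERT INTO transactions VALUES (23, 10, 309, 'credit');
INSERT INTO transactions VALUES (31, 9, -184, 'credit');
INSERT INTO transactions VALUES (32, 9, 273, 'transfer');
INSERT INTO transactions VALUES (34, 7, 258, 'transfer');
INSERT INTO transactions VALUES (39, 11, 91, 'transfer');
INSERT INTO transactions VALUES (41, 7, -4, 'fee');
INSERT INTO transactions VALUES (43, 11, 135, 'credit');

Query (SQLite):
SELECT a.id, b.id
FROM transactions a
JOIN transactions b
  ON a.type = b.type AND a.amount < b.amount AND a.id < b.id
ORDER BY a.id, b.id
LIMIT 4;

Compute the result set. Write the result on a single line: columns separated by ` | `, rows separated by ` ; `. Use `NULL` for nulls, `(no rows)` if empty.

3 | 11 ; 3 | 23 ; 3 | 43 ; 11 | 23

Pairs (a,b) with same type, a.amount < b.amount, a.id < b.id.
type groups: credit:{3,11,23,31,43} debit:{7} fee:{16,22,41} transfer:{17,18,32,34,39}
Ordered by (a.id, b.id); first 4.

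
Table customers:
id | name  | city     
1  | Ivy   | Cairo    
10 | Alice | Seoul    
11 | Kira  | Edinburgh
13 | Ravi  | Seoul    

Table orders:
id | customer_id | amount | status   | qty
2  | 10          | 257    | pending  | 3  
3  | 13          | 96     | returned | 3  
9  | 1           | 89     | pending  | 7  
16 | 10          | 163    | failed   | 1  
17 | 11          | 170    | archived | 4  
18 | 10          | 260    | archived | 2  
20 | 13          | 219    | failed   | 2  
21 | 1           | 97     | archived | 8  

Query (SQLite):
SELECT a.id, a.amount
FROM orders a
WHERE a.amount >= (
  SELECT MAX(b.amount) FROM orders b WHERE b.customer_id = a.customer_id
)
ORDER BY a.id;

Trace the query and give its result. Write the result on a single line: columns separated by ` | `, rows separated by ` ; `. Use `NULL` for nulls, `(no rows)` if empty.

17 | 170 ; 18 | 260 ; 20 | 219 ; 21 | 97

For each orders row a, compute MAX(amount) over rows sharing a.customer_id.
Keep row a if a.amount >= that per-group MAX.
  customer_id=1: MAX(amount) = 97
  customer_id=10: MAX(amount) = 260
  customer_id=11: MAX(amount) = 170
  customer_id=13: MAX(amount) = 219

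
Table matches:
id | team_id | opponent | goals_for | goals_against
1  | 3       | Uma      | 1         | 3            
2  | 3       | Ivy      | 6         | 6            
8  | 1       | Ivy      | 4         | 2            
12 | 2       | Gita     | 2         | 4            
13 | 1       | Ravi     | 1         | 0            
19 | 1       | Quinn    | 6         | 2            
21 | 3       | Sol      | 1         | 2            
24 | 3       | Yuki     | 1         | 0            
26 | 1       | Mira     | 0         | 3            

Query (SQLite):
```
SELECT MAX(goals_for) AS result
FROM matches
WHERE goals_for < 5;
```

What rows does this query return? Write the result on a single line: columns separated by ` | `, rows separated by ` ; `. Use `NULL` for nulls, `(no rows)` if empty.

Rows where goals_for < 5 → goals_for values: [1, 4, 2, 1, 1, 1, 0].
MAX of non-NULL values = 4.

4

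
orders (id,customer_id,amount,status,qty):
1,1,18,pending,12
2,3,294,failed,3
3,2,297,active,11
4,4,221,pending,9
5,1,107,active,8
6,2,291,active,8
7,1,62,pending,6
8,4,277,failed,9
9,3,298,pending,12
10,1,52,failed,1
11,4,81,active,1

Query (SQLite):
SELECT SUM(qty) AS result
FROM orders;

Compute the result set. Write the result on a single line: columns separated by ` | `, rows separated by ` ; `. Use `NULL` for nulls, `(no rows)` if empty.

80

All qty values: [12, 3, 11, 9, 8, 8, 6, 9, 12, 1, 1].
SUM of non-NULL values = 80.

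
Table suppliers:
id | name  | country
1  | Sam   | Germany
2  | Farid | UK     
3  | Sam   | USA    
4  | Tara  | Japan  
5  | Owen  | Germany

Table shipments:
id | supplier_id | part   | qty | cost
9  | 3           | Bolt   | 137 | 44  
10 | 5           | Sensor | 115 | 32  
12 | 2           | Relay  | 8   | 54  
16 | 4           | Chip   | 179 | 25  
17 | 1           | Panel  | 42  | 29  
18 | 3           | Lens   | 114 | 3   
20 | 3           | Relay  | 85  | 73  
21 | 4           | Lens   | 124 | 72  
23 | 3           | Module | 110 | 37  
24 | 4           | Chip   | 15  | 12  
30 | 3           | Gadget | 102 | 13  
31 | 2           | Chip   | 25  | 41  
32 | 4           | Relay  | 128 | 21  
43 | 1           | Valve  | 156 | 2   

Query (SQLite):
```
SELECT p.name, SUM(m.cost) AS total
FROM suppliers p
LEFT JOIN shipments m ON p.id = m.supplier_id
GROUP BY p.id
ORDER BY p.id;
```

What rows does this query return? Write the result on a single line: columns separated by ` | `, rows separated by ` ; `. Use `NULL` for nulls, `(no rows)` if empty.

LEFT JOIN keeps every suppliers row; unmatched ones get NULL for shipments columns.
Group by suppliers.id and compute SUM(m.cost). SUM over an all-NULL group is NULL.
  1: ids {17, 43} → SUM(m.cost)=31
  2: ids {12, 31} → SUM(m.cost)=95
  3: ids {9, 18, 20, 23, 30} → SUM(m.cost)=170
  4: ids {16, 21, 24, 32} → SUM(m.cost)=130
  5: ids {10} → SUM(m.cost)=32

Sam | 31 ; Farid | 95 ; Sam | 170 ; Tara | 130 ; Owen | 32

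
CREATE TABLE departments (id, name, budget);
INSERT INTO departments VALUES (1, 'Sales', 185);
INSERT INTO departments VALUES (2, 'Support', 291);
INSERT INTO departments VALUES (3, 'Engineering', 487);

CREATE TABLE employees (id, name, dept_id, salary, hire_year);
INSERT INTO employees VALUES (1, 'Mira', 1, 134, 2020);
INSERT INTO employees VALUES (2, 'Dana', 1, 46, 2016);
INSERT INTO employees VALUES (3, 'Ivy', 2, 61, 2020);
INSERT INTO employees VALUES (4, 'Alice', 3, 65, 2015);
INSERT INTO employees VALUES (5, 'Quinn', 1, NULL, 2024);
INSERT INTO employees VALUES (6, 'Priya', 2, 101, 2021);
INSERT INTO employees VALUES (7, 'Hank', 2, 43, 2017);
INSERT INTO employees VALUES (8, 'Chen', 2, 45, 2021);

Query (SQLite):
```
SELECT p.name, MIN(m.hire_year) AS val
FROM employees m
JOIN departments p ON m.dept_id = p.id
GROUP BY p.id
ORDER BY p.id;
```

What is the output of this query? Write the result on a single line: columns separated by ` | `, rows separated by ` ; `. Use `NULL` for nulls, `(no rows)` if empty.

Join each employees row to its departments via dept_id.
Group joined rows by departments.id; compute MIN(m.hire_year) per group.
  1: ids {1, 2, 5} → MIN(m.hire_year)=2016
  2: ids {3, 6, 7, 8} → MIN(m.hire_year)=2017
  3: ids {4} → MIN(m.hire_year)=2015

Sales | 2016 ; Support | 2017 ; Engineering | 2015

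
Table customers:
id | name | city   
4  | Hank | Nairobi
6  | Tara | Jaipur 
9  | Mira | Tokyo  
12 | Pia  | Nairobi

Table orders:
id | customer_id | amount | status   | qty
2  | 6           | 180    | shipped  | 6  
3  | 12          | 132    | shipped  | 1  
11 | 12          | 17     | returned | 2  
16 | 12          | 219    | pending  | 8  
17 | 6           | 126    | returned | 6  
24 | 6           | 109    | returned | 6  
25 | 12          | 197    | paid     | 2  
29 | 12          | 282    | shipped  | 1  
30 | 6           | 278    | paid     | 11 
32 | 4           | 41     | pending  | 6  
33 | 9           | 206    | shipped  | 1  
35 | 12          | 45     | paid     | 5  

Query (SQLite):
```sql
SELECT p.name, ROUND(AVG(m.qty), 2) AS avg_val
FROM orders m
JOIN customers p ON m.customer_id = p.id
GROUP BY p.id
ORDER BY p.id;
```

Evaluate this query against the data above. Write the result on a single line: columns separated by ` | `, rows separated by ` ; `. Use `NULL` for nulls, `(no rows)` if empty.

Hank | 6 ; Tara | 7.25 ; Mira | 1 ; Pia | 3.17

Join each orders row to its customers via customer_id.
Group joined rows by customers.id; compute ROUND(AVG(m.qty), 2) per group.
  4: ids {32} → ROUND(AVG(m.qty), 2)=6
  6: ids {2, 17, 24, 30} → ROUND(AVG(m.qty), 2)=7.25
  9: ids {33} → ROUND(AVG(m.qty), 2)=1
  12: ids {3, 11, 16, 25, 29, 35} → ROUND(AVG(m.qty), 2)=3.17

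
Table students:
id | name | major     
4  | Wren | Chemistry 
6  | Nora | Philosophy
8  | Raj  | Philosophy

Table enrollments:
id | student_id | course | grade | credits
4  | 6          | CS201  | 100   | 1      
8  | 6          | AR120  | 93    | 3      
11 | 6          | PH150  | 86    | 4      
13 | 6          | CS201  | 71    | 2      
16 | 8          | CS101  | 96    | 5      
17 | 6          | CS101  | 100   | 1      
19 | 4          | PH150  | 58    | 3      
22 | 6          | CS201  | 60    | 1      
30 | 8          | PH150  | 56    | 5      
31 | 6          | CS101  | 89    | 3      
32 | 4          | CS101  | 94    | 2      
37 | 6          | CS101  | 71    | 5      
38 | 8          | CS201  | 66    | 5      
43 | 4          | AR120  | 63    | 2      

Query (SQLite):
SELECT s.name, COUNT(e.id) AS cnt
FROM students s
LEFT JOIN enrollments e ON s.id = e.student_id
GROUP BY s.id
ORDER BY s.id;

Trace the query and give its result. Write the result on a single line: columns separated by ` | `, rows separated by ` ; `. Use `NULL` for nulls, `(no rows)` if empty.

Wren | 3 ; Nora | 8 ; Raj | 3

LEFT JOIN keeps every students row; unmatched ones get NULL for enrollments columns.
Group by students.id and compute COUNT(e.id). COUNT(col) of an all-NULL group is 0.
  4: ids {19, 32, 43} → COUNT(e.id)=3
  6: ids {4, 8, 11, 13, 17, 22, 31, 37} → COUNT(e.id)=8
  8: ids {16, 30, 38} → COUNT(e.id)=3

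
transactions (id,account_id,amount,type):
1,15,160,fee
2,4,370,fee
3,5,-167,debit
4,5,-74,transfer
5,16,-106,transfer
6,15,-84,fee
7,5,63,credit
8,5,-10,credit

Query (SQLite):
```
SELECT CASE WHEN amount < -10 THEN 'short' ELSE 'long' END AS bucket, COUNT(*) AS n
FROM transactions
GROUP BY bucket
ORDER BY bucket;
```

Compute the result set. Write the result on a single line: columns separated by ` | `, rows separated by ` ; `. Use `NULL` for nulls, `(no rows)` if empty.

long | 4 ; short | 4

Bucket rows by amount < -10 → 'short' else 'long'; count each bucket.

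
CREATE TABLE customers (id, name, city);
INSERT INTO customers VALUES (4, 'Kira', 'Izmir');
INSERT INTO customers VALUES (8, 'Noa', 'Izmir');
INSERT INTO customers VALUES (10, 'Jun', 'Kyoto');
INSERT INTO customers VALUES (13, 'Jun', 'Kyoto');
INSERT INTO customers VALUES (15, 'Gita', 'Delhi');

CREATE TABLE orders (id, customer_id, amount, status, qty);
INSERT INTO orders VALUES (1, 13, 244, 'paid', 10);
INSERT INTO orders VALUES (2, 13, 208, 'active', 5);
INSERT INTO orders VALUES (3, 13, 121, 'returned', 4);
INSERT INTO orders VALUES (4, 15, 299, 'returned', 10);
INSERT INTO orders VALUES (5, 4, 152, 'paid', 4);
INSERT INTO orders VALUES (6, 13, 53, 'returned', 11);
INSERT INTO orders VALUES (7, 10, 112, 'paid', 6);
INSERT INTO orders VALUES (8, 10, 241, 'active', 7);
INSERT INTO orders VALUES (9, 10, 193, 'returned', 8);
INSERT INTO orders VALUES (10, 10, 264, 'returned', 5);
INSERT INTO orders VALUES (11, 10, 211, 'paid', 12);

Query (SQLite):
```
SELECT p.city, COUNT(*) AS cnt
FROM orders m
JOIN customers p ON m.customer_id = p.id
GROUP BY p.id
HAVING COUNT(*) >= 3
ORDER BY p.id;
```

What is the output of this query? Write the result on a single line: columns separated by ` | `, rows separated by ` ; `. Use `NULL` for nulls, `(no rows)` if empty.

Join each orders row to its customers via customer_id.
Group joined rows by customers.id; compute COUNT(*) per group.
HAVING: keep groups with count ≥ 3.
  4: ids {5} → COUNT(*)=1
  10: ids {7, 8, 9, 10, 11} → COUNT(*)=5
  13: ids {1, 2, 3, 6} → COUNT(*)=4
  15: ids {4} → COUNT(*)=1

Kyoto | 5 ; Kyoto | 4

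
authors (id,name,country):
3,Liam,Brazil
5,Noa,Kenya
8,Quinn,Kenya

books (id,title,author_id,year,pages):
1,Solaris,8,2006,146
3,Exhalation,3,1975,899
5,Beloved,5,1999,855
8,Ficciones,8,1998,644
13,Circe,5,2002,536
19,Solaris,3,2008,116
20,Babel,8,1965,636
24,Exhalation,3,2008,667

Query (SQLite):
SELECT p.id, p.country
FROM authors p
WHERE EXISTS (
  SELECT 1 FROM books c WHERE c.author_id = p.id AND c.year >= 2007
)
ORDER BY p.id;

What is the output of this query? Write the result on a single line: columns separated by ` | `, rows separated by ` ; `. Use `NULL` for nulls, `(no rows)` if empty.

3 | Brazil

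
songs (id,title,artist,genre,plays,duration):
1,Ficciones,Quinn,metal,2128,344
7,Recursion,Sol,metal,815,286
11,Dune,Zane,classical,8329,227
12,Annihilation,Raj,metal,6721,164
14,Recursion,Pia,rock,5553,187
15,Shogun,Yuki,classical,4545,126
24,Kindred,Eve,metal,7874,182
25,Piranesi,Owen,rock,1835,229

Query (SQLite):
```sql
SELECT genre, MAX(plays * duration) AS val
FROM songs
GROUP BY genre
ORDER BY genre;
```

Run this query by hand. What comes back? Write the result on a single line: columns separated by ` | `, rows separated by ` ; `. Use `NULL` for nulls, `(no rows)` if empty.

For each row compute plays * duration.
Group by genre; take MAX of the expression per group.
  classical: ids {11, 15} → MAX(plays * duration)=1890683
  metal: ids {1, 7, 12, 24} → MAX(plays * duration)=1433068
  rock: ids {14, 25} → MAX(plays * duration)=1038411

classical | 1890683 ; metal | 1433068 ; rock | 1038411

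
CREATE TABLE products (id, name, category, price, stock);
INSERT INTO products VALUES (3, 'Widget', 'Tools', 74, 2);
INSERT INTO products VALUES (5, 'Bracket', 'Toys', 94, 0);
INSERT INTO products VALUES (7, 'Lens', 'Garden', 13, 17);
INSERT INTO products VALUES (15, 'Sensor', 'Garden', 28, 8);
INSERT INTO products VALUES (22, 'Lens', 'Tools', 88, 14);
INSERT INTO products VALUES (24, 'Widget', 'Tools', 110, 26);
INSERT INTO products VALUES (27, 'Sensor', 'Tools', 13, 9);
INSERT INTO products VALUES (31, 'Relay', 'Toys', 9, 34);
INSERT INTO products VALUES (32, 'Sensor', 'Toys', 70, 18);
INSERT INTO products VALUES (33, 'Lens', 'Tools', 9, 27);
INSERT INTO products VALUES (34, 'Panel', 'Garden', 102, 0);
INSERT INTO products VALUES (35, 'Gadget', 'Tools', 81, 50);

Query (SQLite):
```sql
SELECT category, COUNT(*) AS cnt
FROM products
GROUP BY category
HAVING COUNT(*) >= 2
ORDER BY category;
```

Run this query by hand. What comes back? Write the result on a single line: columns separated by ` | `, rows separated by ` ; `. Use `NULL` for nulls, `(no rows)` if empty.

Partition products by category; compute COUNT(*) within each group.
HAVING: keep groups with count ≥ 2.
  Garden: ids {7, 15, 34} → COUNT(*)=3
  Tools: ids {3, 22, 24, 27, 33, 35} → COUNT(*)=6
  Toys: ids {5, 31, 32} → COUNT(*)=3

Garden | 3 ; Tools | 6 ; Toys | 3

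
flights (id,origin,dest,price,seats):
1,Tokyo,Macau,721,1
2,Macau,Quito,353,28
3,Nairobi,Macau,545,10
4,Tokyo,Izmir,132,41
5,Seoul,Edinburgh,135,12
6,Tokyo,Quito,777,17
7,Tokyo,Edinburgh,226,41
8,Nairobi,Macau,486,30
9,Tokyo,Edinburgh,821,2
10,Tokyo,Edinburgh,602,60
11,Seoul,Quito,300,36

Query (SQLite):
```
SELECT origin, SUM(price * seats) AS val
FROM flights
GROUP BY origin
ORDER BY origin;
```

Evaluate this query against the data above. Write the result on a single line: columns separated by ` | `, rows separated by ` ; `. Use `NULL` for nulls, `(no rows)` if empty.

Macau | 9884 ; Nairobi | 20030 ; Seoul | 12420 ; Tokyo | 66370

For each row compute price * seats.
Group by origin; take SUM of the expression per group.
  Macau: ids {2} → SUM(price * seats)=9884
  Nairobi: ids {3, 8} → SUM(price * seats)=20030
  Seoul: ids {5, 11} → SUM(price * seats)=12420
  Tokyo: ids {1, 4, 6, 7, 9, 10} → SUM(price * seats)=66370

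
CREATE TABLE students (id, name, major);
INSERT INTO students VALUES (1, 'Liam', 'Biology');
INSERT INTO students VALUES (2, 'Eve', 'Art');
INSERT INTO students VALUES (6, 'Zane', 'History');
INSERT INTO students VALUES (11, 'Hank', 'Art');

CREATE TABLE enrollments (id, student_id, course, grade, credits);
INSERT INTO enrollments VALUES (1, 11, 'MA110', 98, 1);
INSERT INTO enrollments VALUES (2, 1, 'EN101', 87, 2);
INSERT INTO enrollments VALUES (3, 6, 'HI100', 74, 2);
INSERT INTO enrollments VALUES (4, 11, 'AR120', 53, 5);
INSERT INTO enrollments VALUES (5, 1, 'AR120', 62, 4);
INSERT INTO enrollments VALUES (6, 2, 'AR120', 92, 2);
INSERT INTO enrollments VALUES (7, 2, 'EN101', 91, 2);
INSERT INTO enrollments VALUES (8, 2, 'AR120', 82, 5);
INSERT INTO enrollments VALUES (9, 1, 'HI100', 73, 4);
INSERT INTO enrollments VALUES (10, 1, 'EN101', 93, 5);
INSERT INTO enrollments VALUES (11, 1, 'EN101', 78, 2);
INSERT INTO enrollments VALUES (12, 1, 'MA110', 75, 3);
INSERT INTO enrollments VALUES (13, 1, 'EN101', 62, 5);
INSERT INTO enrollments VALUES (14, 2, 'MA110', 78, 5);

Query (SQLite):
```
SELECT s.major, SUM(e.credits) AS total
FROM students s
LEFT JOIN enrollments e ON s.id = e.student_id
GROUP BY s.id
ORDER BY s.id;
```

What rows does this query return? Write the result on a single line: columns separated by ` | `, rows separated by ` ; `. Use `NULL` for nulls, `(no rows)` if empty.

LEFT JOIN keeps every students row; unmatched ones get NULL for enrollments columns.
Group by students.id and compute SUM(e.credits). SUM over an all-NULL group is NULL.
  1: ids {2, 5, 9, 10, 11, 12, 13} → SUM(e.credits)=25
  2: ids {6, 7, 8, 14} → SUM(e.credits)=14
  6: ids {3} → SUM(e.credits)=2
  11: ids {1, 4} → SUM(e.credits)=6

Biology | 25 ; Art | 14 ; History | 2 ; Art | 6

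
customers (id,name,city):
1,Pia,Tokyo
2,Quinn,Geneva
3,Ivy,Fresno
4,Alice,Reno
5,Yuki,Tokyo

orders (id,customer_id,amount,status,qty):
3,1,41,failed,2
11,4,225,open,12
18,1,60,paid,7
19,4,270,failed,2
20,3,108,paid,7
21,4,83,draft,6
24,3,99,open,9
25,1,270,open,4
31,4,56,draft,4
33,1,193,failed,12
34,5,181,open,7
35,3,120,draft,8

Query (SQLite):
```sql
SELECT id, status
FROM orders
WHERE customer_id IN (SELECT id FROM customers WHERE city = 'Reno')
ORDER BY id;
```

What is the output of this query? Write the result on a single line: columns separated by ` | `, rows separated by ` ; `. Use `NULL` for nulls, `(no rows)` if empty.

Inner query: customers.id where city = 'Reno'.
Outer: keep orders rows whose customer_id is in that set.
Inner query → {4}

11 | open ; 19 | failed ; 21 | draft ; 31 | draft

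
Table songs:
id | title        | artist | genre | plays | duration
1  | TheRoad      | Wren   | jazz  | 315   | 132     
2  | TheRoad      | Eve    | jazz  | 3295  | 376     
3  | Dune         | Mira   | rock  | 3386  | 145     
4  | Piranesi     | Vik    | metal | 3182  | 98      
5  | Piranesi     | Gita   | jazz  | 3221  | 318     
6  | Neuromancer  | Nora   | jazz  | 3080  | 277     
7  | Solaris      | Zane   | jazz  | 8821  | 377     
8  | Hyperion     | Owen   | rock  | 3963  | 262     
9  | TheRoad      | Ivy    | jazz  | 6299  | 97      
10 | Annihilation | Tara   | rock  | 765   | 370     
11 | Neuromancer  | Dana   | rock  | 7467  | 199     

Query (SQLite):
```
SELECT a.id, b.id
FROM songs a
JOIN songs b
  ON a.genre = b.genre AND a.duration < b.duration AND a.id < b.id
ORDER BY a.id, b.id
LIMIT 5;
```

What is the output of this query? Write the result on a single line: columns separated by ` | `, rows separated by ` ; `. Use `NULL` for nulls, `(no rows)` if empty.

1 | 2 ; 1 | 5 ; 1 | 6 ; 1 | 7 ; 2 | 7

Pairs (a,b) with same genre, a.duration < b.duration, a.id < b.id.
genre groups: jazz:{1,2,5,6,7,9} metal:{4} rock:{3,8,10,11}
Ordered by (a.id, b.id); first 5.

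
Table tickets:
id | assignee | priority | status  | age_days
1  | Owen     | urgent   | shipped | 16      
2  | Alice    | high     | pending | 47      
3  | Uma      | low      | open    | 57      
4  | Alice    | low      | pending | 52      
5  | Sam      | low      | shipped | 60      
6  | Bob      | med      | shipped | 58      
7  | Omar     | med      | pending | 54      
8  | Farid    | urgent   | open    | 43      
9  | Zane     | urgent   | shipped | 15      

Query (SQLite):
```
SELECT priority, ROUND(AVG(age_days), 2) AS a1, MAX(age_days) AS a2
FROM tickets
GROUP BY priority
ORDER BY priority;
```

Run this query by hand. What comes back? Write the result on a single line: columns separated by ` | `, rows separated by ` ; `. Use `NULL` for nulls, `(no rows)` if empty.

Group tickets by priority.
Per group compute: ROUND(AVG(age_days), 2), MAX(age_days).
  high: ids {2} → ROUND(AVG(age_days), 2)=47, MAX(age_days)=47
  low: ids {3, 4, 5} → ROUND(AVG(age_days), 2)=56.33, MAX(age_days)=60
  med: ids {6, 7} → ROUND(AVG(age_days), 2)=56, MAX(age_days)=58
  urgent: ids {1, 8, 9} → ROUND(AVG(age_days), 2)=24.67, MAX(age_days)=43

high | 47 | 47 ; low | 56.33 | 60 ; med | 56 | 58 ; urgent | 24.67 | 43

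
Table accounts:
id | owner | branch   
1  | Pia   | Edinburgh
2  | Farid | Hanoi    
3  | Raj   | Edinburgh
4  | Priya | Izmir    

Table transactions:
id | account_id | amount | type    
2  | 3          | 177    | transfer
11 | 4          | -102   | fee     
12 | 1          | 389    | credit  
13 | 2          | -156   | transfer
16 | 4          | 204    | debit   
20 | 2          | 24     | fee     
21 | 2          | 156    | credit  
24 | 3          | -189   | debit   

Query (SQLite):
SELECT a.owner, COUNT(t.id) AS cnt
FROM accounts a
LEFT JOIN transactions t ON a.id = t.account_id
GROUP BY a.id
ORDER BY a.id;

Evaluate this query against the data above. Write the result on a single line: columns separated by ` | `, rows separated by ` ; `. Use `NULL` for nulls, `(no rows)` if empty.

Pia | 1 ; Farid | 3 ; Raj | 2 ; Priya | 2

LEFT JOIN keeps every accounts row; unmatched ones get NULL for transactions columns.
Group by accounts.id and compute COUNT(t.id). COUNT(col) of an all-NULL group is 0.
  1: ids {12} → COUNT(t.id)=1
  2: ids {13, 20, 21} → COUNT(t.id)=3
  3: ids {2, 24} → COUNT(t.id)=2
  4: ids {11, 16} → COUNT(t.id)=2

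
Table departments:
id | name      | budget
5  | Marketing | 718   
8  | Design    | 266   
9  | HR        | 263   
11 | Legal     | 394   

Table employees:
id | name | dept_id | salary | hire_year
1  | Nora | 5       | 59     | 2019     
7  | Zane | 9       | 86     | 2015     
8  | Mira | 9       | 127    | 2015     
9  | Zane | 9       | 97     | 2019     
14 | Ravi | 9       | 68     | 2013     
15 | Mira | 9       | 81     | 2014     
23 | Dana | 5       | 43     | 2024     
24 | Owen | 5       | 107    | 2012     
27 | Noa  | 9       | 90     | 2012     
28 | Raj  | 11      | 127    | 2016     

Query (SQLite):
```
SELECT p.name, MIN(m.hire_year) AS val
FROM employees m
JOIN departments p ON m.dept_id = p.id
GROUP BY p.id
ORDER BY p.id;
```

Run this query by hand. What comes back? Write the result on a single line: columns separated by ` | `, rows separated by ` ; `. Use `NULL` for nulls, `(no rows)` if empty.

Join each employees row to its departments via dept_id.
Group joined rows by departments.id; compute MIN(m.hire_year) per group.
  5: ids {1, 23, 24} → MIN(m.hire_year)=2012
  9: ids {7, 8, 9, 14, 15, 27} → MIN(m.hire_year)=2012
  11: ids {28} → MIN(m.hire_year)=2016

Marketing | 2012 ; HR | 2012 ; Legal | 2016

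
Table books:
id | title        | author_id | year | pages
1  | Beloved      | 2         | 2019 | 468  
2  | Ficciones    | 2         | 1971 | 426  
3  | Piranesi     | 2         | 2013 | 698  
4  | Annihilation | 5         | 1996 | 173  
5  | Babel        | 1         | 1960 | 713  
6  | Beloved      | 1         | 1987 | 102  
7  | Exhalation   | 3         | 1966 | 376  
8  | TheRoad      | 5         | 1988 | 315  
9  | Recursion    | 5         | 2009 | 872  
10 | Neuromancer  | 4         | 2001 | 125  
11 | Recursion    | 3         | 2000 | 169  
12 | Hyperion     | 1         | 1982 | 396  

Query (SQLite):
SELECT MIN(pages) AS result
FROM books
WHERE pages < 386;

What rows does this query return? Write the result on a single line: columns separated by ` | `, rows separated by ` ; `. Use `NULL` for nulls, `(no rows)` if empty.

102

Rows where pages < 386 → pages values: [173, 102, 376, 315, 125, 169].
MIN of non-NULL values = 102.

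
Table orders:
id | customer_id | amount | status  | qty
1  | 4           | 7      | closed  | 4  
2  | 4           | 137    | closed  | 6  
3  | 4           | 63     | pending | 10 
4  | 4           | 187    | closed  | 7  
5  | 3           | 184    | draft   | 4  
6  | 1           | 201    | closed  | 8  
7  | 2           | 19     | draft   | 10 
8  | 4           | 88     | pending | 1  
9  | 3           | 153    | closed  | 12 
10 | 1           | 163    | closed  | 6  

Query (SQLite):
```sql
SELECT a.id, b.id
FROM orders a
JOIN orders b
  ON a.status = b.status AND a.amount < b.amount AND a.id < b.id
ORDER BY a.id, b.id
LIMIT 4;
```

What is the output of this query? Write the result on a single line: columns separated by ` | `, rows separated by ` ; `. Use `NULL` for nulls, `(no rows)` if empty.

Pairs (a,b) with same status, a.amount < b.amount, a.id < b.id.
status groups: closed:{1,2,4,6,9,10} draft:{5,7} pending:{3,8}
Ordered by (a.id, b.id); first 4.

1 | 2 ; 1 | 4 ; 1 | 6 ; 1 | 9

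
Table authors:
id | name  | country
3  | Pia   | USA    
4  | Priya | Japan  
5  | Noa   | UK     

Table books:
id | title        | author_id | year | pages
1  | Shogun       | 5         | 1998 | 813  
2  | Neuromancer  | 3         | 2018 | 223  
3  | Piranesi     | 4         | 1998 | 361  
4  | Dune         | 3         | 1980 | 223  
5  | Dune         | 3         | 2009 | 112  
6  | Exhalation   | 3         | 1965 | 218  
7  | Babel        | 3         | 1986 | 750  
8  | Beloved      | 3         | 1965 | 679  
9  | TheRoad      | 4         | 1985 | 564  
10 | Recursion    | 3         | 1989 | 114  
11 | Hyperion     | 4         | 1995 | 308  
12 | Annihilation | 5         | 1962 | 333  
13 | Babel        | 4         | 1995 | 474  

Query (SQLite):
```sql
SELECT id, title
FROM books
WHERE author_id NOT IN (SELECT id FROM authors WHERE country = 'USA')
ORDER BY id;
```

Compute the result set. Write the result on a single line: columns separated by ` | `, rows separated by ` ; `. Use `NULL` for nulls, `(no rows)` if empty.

Inner query: authors.id where country = 'USA'.
Outer: keep books rows whose author_id is not in that set.
Inner query → {3}

1 | Shogun ; 3 | Piranesi ; 9 | TheRoad ; 11 | Hyperion ; 12 | Annihilation ; 13 | Babel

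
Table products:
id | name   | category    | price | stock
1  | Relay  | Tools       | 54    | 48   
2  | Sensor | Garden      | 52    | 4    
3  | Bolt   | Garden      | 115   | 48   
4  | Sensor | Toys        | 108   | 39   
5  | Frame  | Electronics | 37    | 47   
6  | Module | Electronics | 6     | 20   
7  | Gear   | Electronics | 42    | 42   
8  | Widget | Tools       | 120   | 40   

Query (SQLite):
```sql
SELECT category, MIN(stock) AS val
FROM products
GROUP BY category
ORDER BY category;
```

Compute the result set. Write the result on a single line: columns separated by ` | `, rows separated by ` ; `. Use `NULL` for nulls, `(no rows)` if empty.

Electronics | 20 ; Garden | 4 ; Tools | 40 ; Toys | 39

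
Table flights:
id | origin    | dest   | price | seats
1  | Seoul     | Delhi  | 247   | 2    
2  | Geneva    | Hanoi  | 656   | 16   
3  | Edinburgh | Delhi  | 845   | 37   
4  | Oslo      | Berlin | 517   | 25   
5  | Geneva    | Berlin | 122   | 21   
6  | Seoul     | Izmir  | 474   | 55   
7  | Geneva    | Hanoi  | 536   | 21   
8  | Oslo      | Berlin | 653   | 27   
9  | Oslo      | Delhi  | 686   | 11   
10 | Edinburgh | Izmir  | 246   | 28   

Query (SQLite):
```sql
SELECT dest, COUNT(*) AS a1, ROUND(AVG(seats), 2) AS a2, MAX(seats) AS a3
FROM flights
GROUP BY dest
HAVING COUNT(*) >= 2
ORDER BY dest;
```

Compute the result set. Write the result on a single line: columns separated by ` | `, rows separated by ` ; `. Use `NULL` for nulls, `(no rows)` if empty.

Group flights by dest.
Per group compute: COUNT(*), ROUND(AVG(seats), 2), MAX(seats).
HAVING: drop groups with fewer than 2 rows.
  Berlin: ids {4, 5, 8} → COUNT(*)=3, ROUND(AVG(seats), 2)=24.33, MAX(seats)=27
  Delhi: ids {1, 3, 9} → COUNT(*)=3, ROUND(AVG(seats), 2)=16.67, MAX(seats)=37
  Hanoi: ids {2, 7} → COUNT(*)=2, ROUND(AVG(seats), 2)=18.5, MAX(seats)=21
  Izmir: ids {6, 10} → COUNT(*)=2, ROUND(AVG(seats), 2)=41.5, MAX(seats)=55

Berlin | 3 | 24.33 | 27 ; Delhi | 3 | 16.67 | 37 ; Hanoi | 2 | 18.5 | 21 ; Izmir | 2 | 41.5 | 55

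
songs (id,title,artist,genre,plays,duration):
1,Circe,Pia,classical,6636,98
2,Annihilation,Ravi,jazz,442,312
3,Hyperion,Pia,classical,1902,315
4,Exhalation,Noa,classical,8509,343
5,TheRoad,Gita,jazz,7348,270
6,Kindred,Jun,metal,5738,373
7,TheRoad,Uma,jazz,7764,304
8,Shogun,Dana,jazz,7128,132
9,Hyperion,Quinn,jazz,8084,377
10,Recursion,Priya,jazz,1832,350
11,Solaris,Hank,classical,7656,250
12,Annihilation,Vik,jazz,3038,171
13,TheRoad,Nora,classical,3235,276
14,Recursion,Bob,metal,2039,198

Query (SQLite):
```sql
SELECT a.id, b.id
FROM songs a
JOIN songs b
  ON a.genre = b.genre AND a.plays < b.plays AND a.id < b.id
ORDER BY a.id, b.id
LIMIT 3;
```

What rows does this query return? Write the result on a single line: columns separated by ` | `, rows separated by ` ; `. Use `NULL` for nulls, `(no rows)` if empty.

Pairs (a,b) with same genre, a.plays < b.plays, a.id < b.id.
genre groups: classical:{1,3,4,11,13} jazz:{2,5,7,8,9,10,12} metal:{6,14}
Ordered by (a.id, b.id); first 3.

1 | 4 ; 1 | 11 ; 2 | 5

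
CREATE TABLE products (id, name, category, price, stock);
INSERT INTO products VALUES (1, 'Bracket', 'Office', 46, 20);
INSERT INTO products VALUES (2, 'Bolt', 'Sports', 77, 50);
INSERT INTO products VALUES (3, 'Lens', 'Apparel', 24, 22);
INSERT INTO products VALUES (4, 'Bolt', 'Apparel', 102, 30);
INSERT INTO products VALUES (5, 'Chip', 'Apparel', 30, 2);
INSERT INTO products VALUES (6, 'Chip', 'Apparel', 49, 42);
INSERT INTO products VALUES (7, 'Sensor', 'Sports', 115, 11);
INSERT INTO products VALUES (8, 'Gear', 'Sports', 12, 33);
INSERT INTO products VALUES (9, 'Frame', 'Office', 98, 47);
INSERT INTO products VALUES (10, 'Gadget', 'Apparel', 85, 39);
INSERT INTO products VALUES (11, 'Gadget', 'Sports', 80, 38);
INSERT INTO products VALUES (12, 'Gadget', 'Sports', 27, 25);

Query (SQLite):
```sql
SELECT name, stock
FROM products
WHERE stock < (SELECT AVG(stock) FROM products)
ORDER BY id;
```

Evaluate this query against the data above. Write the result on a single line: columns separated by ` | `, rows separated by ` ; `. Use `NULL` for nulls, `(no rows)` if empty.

Bracket | 20 ; Lens | 22 ; Chip | 2 ; Sensor | 11 ; Gadget | 25

Scalar subquery: AVG(stock) over all products rows = 29.916667 (≈; comparison uses full precision).
Keep rows where stock < that value.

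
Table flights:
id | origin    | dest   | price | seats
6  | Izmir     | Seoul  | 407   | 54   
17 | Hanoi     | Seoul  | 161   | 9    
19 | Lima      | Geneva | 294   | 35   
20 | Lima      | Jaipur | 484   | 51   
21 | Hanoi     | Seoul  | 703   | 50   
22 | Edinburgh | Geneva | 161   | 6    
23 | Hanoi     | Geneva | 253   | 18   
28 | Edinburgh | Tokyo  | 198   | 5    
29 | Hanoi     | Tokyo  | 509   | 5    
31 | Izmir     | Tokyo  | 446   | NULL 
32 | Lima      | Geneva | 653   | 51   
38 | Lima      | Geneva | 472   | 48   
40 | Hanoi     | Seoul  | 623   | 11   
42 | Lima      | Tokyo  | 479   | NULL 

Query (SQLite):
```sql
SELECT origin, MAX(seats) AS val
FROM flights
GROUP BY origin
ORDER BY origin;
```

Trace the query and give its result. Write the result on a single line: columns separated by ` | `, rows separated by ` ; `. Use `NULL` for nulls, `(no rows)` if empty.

Edinburgh | 6 ; Hanoi | 50 ; Izmir | 54 ; Lima | 51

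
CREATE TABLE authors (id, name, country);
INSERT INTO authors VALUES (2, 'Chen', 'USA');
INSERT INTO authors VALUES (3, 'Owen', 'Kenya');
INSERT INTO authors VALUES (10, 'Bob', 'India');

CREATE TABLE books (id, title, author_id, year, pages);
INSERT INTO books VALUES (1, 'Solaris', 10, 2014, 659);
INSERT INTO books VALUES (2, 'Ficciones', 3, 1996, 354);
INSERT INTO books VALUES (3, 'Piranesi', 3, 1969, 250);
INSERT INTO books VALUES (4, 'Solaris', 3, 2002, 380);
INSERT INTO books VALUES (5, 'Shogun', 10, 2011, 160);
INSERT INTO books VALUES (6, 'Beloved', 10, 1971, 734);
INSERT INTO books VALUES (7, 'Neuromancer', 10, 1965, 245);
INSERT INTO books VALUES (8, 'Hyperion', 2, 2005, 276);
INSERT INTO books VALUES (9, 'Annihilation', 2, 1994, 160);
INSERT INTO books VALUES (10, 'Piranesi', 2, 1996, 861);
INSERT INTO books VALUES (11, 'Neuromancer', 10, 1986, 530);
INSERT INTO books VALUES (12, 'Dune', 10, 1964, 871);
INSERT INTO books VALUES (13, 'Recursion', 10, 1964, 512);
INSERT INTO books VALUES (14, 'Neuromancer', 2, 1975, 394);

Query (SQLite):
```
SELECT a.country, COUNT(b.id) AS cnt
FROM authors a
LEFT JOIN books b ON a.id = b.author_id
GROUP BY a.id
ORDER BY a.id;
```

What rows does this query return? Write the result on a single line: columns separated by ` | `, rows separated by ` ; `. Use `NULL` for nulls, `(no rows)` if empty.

USA | 4 ; Kenya | 3 ; India | 7

LEFT JOIN keeps every authors row; unmatched ones get NULL for books columns.
Group by authors.id and compute COUNT(b.id). COUNT(col) of an all-NULL group is 0.
  2: ids {8, 9, 10, 14} → COUNT(b.id)=4
  3: ids {2, 3, 4} → COUNT(b.id)=3
  10: ids {1, 5, 6, 7, 11, 12, 13} → COUNT(b.id)=7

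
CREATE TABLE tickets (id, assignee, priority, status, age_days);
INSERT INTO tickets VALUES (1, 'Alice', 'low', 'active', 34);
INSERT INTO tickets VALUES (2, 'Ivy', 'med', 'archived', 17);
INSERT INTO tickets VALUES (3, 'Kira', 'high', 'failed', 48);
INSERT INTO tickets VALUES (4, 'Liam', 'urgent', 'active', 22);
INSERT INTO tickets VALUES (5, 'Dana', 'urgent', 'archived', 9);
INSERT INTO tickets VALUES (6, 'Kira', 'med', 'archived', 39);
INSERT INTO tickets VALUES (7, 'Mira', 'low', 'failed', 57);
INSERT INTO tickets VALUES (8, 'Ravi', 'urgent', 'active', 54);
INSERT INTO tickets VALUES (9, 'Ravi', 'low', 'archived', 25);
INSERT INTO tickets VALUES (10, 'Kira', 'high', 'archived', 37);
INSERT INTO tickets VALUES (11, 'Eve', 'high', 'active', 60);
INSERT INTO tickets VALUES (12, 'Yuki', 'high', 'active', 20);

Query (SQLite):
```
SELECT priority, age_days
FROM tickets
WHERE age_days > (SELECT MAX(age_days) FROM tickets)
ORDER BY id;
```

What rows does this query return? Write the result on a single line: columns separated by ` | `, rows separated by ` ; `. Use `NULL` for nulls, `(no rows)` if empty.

Scalar subquery: MAX(age_days) over all tickets rows = 60.
Keep rows where age_days > that value.

(no rows)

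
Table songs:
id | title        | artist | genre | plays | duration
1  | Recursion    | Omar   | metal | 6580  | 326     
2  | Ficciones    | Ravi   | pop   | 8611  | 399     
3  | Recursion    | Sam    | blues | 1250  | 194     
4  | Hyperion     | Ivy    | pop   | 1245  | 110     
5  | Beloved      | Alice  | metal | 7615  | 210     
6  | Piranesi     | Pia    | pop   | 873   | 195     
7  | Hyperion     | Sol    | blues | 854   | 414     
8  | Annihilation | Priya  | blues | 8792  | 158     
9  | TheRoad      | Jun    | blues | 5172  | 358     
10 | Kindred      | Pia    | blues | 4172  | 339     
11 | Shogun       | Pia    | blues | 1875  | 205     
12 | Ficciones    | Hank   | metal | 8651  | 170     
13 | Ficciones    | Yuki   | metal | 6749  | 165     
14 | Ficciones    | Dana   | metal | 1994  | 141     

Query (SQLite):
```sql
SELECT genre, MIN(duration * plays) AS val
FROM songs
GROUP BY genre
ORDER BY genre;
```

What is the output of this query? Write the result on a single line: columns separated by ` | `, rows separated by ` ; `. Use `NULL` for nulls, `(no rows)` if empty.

blues | 242500 ; metal | 281154 ; pop | 136950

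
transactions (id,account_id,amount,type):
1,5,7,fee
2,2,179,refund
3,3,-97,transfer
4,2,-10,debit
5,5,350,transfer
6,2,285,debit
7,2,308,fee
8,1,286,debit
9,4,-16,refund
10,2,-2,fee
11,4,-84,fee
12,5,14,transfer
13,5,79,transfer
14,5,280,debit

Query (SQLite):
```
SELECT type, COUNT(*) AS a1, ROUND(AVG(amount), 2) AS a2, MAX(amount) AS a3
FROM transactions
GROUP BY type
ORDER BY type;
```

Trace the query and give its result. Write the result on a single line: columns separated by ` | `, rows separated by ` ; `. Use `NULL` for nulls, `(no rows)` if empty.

debit | 4 | 210.25 | 286 ; fee | 4 | 57.25 | 308 ; refund | 2 | 81.5 | 179 ; transfer | 4 | 86.5 | 350

Group transactions by type.
Per group compute: COUNT(*), ROUND(AVG(amount), 2), MAX(amount).
  debit: ids {4, 6, 8, 14} → COUNT(*)=4, ROUND(AVG(amount), 2)=210.25, MAX(amount)=286
  fee: ids {1, 7, 10, 11} → COUNT(*)=4, ROUND(AVG(amount), 2)=57.25, MAX(amount)=308
  refund: ids {2, 9} → COUNT(*)=2, ROUND(AVG(amount), 2)=81.5, MAX(amount)=179
  transfer: ids {3, 5, 12, 13} → COUNT(*)=4, ROUND(AVG(amount), 2)=86.5, MAX(amount)=350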